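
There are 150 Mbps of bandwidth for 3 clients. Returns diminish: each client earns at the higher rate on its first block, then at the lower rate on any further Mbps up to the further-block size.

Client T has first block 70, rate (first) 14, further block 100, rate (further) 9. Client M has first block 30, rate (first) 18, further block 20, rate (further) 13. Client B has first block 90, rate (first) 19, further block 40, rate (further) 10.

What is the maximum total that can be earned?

Order all 6 blocks by rate: Client B/T1 19 > Client M/T1 18 > Client T/T1 14 > Client M/T2 13 > Client B/T2 10 > Client T/T2 9.
Client B/T1 (19): +90 — 60 left.
Fill Client M T1 block (30 at 18) — 30 left.
Client T/T1: +30 of 70 at 14; pool empty.
Total = 19×90 + 18×30 + 14×30 = 2670.

2670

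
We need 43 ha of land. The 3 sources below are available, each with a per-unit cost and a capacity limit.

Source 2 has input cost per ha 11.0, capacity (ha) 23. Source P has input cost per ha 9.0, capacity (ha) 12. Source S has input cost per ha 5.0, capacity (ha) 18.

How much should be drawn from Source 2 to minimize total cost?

Use sources in increasing cost order.
Take 18 from Source S at 5.0 — need 25 more.
Take 12 from Source P at 9.0 — need 13 more.
Source 2 at 11.0: take 13 of its 23 — requirement met.

13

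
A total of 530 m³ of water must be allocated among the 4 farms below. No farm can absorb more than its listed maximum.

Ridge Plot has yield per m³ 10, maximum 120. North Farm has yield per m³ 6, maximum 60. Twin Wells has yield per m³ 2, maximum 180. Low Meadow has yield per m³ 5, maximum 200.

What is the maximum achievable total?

2860

Rank by yield per m³: Ridge Plot 10 > North Farm 6 > Low Meadow 5 > Twin Wells 2.
Ridge Plot: +120 to 120 (cap) — 410 left.
North Farm takes 60 to reach its cap of 60 — 350 left.
Give Low Meadow 200 to hit its cap of 200 — 150 left.
Only 150 left; Twin Wells takes them to reach 150.
Total = 10×120 + 6×60 + 2×150 + 5×200 = 2860.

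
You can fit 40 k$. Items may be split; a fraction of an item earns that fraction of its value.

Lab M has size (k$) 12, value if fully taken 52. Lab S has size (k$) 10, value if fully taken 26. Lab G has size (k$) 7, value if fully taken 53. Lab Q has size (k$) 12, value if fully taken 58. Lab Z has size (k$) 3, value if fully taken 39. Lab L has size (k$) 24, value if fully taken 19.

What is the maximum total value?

217.6

Rank by value-to-size ratio: Lab Z 39/3≈13, Lab G 53/7≈7.57, Lab Q 58/12≈4.83, Lab M 52/12≈4.33, Lab S 26/10≈2.6, Lab L 19/24≈0.792.
Take all of Lab Z (3 k$, value 39) — 37 k$ left.
Take all of Lab G (7 k$, value 53) — 30 k$ left.
Take all of Lab Q (12 k$, value 58) — 18 k$ left.
Lab M: take in full, 12 k$ for value 52 — 6 left.
Only 6 k$ remain; take 6/10 of Lab S for value 26×6/10 = 15.6.
Total value = 217.6.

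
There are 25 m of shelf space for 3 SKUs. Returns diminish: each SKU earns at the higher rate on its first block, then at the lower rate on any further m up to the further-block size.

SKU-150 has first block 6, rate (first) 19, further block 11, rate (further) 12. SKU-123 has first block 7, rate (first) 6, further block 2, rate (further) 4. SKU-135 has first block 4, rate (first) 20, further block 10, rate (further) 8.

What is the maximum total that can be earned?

358

Rank every tier by rate: SKU-135/first 20 > SKU-150/first 19 > SKU-150/second 12 > SKU-135/second 8 > SKU-123/first 6 > SKU-123/second 4.
Fill SKU-135 first block (4 at 20) ; 21 left.
SKU-150/first (19): +6 ; 15 left.
SKU-150 second at 12: fill all 11 ; 4 left.
SKU-135/second: +4 of 10 at 8; pool empty.
Total = 20×4 + 19×6 + 12×11 + 8×4 = 358.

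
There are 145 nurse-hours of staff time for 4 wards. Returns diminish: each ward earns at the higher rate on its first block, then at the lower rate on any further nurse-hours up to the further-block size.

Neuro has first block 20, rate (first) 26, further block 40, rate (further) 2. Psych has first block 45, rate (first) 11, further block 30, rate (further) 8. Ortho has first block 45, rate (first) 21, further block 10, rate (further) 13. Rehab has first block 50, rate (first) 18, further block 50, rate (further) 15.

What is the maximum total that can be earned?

2815

Order all 8 blocks by rate: Neuro/tier1 26 > Ortho/tier1 21 > Rehab/tier1 18 > Rehab/tier2 15 > Ortho/tier2 13 > Psych/tier1 11 > Psych/tier2 8 > Neuro/tier2 2.
Neuro tier1 at 26: fill all 20 ; 125 left.
Fill Ortho tier1 block (45 at 21) ; 80 left.
Fill Rehab tier1 block (50 at 18) ; 30 left.
Rehab/tier2: +30 of 50 at 15; pool empty.
Total = 26×20 + 21×45 + 18×50 + 15×30 = 2815.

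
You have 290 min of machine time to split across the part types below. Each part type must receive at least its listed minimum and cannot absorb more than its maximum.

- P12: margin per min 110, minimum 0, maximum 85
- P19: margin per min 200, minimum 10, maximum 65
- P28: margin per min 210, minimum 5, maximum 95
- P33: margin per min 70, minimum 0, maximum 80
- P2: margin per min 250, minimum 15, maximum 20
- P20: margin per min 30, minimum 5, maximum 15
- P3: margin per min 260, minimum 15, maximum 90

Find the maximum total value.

Meeting every minimum uses 0+10+5+0+15+5+15 = 50 min, leaving 240.
Order the part types by margin per min: P3 260 > P2 250 > P28 210 > P19 200 > P12 110 > P33 70 > P20 30.
P3: +75 to 90 (cap) ; 165 left.
P2: +5 to 20 (cap) ; 160 left.
P28: +90 to 95 (cap) ; 70 left.
P19: +55 to 65 (cap) ; 15 left.
P12: +15 (room for 85) → 15. Pool exhausted.
Total = 110×15 + 200×65 + 210×95 + 250×20 + 30×5 + 260×90 = 63150.

63150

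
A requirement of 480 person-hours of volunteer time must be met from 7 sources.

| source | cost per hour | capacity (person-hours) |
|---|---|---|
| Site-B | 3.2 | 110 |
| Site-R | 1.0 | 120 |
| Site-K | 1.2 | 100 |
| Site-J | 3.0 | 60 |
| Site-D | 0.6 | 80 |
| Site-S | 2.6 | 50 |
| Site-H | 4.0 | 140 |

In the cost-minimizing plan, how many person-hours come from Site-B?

70

Cheapest first:
Site-D at 0.6: take all 80 person-hours ; 400 still needed.
Take 120 from Site-R at 1.0 ; need 280 more.
Site-K at 1.2: take all 100 person-hours ; 180 still needed.
Take 50 from Site-S at 2.6 ; need 130 more.
Take 60 from Site-J at 3.0 ; need 70 more.
Site-B (3.2): take the remaining 70 ; done.
Site-H: unused.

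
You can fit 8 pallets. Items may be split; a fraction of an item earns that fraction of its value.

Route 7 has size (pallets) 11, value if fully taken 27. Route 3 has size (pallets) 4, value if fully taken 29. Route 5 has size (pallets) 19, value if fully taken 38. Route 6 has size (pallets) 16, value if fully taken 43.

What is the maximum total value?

39.75

Sort by value density: Route 3 29/4≈7.25, Route 6 43/16≈2.69, Route 7 27/11≈2.45, Route 5 38/19≈2.
Take all of Route 3 (4 pallets, value 29) ; 4 pallets left.
Fill the last 4 pallets with part of Route 6: 4/16 of it earns 10.75.
Total value = 39.75.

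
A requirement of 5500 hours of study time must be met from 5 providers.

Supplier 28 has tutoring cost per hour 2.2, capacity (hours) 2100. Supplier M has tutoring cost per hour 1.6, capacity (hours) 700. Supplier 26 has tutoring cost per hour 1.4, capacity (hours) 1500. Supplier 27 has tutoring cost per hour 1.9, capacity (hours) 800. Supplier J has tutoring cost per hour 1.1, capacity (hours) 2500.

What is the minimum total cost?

7490

Fill from the cheapest provider first.
Supplier J (1.1): use full 2500 → 3000 hours to go.
Take 1500 from Supplier 26 at 1.4 → need 1500 more.
Take 700 from Supplier M at 1.6 → need 800 more.
Take 800 from Supplier 27 at 1.9 → need 0 more.
Supplier 28: unused.
Cost = 2500×1.1 + 1500×1.4 + 700×1.6 + 800×1.9 = 7490.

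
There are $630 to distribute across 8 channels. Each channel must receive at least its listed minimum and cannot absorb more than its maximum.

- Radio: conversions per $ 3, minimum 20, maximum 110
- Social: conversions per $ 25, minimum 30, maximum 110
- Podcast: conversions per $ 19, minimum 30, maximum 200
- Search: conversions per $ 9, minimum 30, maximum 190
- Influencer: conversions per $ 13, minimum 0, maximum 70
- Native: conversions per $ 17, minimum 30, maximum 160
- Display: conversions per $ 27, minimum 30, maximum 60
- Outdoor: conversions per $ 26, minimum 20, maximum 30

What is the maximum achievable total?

12260

Meeting every minimum uses 20+30+30+30+0+30+30+20 = 190 $, leaving 440.
Highest conversions per $ first: Display 27 > Outdoor 26 > Social 25 > Podcast 19 > Native 17 > Influencer 13 > Search 9 > Radio 3.
Give Display 30 more to hit its cap of 60 ; 410 left.
Give Outdoor 10 more to hit its cap of 30 ; 400 left.
Social takes 80 more to reach its cap of 110 ; 320 left.
Podcast: +170 to 200 (cap) ; 150 left.
Give Native 130 more to hit its cap of 160 ; 20 left.
Influencer: +20 (room for 70) → 20. Pool exhausted.
Total = 3×20 + 25×110 + 19×200 + 9×30 + 13×20 + 17×160 + 27×60 + 26×30 = 12260.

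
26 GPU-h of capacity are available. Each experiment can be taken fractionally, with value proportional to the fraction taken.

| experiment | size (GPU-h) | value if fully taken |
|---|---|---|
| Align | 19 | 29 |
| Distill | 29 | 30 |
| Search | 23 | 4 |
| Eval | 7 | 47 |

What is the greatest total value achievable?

Sort by value density: Eval 47/7≈6.71, Align 29/19≈1.53, Distill 30/29≈1.03, Search 4/23≈0.174.
Take all of Eval (7 GPU-h, value 47) → 19 GPU-h left.
All 19 GPU-h of Align fit (value 29) → 0 remain.
Total value = 76.

76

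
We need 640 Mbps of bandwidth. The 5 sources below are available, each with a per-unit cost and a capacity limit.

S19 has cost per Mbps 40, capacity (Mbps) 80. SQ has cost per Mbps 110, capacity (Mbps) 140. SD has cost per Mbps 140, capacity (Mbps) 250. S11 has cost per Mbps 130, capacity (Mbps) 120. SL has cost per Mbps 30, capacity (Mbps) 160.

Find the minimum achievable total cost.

Cheapest first:
Take 160 from SL at 30 → need 480 more.
Take 80 from S19 at 40 → need 400 more.
SQ at 110: take all 140 Mbps → 260 still needed.
S11 (130): use full 120 → 140 Mbps to go.
Take 140 from SD at 140 to finish.
Cost = 160×30 + 80×40 + 140×110 + 120×130 + 140×140 = 58600.

58600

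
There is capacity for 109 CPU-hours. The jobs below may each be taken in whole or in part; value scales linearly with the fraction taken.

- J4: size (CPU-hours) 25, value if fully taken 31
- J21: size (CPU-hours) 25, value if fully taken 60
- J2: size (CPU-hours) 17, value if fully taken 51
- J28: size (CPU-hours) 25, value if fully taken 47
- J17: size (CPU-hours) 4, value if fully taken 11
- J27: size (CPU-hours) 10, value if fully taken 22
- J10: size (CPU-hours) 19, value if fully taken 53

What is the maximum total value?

255.16

Sort by value density: J2 51/17≈3, J10 53/19≈2.79, J17 11/4≈2.75, J21 60/25≈2.4, J27 22/10≈2.2, J28 47/25≈1.88, J4 31/25≈1.24.
Take all of J2 (17 CPU-hours, value 51) ; 92 CPU-hours left.
J10: take in full, 19 CPU-hours for value 53 ; 73 left.
J17: take in full, 4 CPU-hours for value 11 ; 69 left.
Take all of J21 (25 CPU-hours, value 60) ; 44 CPU-hours left.
Take all of J27 (10 CPU-hours, value 22) ; 34 CPU-hours left.
Take all of J28 (25 CPU-hours, value 47) ; 9 CPU-hours left.
Fill the last 9 CPU-hours with part of J4: 9/25 of it earns 11.16.
Total value = 255.16.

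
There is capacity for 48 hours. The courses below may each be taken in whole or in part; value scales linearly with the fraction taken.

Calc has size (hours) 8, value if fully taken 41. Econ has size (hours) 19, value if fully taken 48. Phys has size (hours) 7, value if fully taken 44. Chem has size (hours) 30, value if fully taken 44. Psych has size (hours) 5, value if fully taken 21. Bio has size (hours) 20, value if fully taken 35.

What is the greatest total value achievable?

169.75

Best value per unit of size first: Phys 44/7≈6.29, Calc 41/8≈5.12, Psych 21/5≈4.2, Econ 48/19≈2.53, Bio 35/20≈1.75, Chem 44/30≈1.47.
All 7 hours of Phys fit (value 44) ; 41 remain.
Calc: take in full, 8 hours for value 41 ; 33 left.
All 5 hours of Psych fit (value 21) ; 28 remain.
Econ: take in full, 19 hours for value 48 ; 9 left.
9 hours left: a 9/20 share of Bio gives 35×9/20 = 15.75.
Total value = 169.75.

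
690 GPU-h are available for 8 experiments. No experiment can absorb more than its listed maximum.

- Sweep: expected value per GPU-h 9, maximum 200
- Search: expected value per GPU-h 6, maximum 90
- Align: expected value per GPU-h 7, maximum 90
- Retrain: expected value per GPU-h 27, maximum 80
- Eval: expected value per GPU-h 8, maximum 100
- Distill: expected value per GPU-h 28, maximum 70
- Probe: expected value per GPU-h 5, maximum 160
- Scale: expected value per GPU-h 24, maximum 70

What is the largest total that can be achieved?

9510

Highest expected value per GPU-h first: Distill 28 > Retrain 27 > Scale 24 > Sweep 9 > Eval 8 > Align 7 > Search 6 > Probe 5.
Distill takes 70 to reach its cap of 70 ; 620 left.
Retrain takes 80 to reach its cap of 80 ; 540 left.
Scale: +70 to 70 (cap) ; 470 left.
Sweep: +200 to 200 (cap) ; 270 left.
Give Eval 100 to hit its cap of 100 ; 170 left.
Align takes 90 to reach its cap of 90 ; 80 left.
Search: +80 (room for 90) → 80. Pool exhausted.
Total = 9×200 + 6×80 + 7×90 + 27×80 + 8×100 + 28×70 + 24×70 = 9510.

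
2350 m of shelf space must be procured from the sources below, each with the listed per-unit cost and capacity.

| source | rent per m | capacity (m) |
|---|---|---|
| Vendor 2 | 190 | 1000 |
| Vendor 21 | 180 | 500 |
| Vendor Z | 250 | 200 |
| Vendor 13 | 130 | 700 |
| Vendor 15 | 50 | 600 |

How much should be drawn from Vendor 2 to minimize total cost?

Fill from the cheapest source first.
Take 600 from Vendor 15 at 50 → need 1750 more.
Take 700 from Vendor 13 at 130 → need 1050 more.
Vendor 21 at 180: take all 500 m → 550 still needed.
Vendor 2 (190): take the remaining 550 → done.
Vendor Z: unused.

550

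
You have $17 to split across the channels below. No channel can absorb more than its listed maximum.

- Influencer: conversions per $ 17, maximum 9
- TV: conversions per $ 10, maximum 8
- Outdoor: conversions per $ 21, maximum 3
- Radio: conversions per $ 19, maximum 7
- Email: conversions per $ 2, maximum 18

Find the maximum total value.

315

Order the channels by conversions per $: Outdoor 21 > Radio 19 > Influencer 17 > TV 10 > Email 2.
Outdoor takes 3 to reach its cap of 3 — 14 left.
Radio: +7 to 7 (cap) — 7 left.
Only 7 left; Influencer takes them to reach 7.
Total = 17×7 + 21×3 + 19×7 = 315.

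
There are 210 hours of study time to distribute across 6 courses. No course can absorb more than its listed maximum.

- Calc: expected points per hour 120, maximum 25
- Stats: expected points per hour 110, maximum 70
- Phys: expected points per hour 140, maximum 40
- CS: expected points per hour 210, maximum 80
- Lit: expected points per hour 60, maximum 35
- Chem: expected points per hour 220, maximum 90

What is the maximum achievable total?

Order the courses by expected points per hour: Chem 220 > CS 210 > Phys 140 > Calc 120 > Stats 110 > Lit 60.
Chem: +90 to 90 (cap) — 120 left.
Give CS 80 to hit its cap of 80 — 40 left.
Give Phys 40 to hit its cap of 40 — 0 left.
Total = 140×40 + 210×80 + 220×90 = 42200.

42200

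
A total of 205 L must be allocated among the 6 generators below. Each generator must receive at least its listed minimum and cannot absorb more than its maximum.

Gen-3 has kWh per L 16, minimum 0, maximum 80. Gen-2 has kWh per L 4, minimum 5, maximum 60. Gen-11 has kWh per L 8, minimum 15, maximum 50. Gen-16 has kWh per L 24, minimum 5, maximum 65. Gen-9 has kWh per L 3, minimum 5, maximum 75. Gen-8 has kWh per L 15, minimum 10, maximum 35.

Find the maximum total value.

3520

Meeting every minimum uses 0+5+15+5+5+10 = 40 L, leaving 165.
Order the generators by kWh per L: Gen-16 24 > Gen-3 16 > Gen-8 15 > Gen-11 8 > Gen-2 4 > Gen-9 3.
Give Gen-16 60 more to hit its cap of 65 → 105 left.
Give Gen-3 80 more to hit its cap of 80 → 25 left.
Gen-8: +25 to 35 (cap) → 0 left.
Total = 16×80 + 4×5 + 8×15 + 24×65 + 3×5 + 15×35 = 3520.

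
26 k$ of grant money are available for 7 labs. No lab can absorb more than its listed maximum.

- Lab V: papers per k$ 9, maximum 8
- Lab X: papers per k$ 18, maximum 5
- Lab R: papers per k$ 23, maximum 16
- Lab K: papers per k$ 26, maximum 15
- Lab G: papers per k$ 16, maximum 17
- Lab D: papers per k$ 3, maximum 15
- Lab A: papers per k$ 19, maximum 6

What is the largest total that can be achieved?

643

Rank by papers per k$: Lab K 26 > Lab R 23 > Lab A 19 > Lab X 18 > Lab G 16 > Lab V 9 > Lab D 3.
Give Lab K 15 to hit its cap of 15 ; 11 left.
Lab R: +11 (room for 16) → 11. Pool exhausted.
Total = 23×11 + 26×15 = 643.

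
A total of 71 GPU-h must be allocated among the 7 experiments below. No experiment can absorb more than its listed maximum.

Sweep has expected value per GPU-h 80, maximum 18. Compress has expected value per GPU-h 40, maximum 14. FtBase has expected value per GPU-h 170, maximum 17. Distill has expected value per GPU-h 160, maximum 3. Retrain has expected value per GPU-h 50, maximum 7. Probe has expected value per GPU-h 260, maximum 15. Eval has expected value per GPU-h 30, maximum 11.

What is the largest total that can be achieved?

9500

Highest expected value per GPU-h first: Probe 260 > FtBase 170 > Distill 160 > Sweep 80 > Retrain 50 > Compress 40 > Eval 30.
Probe: +15 to 15 (cap) → 56 left.
FtBase takes 17 to reach its cap of 17 → 39 left.
Give Distill 3 to hit its cap of 3 → 36 left.
Give Sweep 18 to hit its cap of 18 → 18 left.
Retrain: +7 to 7 (cap) → 11 left.
Only 11 left; Compress takes them to reach 11.
Total = 80×18 + 40×11 + 170×17 + 160×3 + 50×7 + 260×15 = 9500.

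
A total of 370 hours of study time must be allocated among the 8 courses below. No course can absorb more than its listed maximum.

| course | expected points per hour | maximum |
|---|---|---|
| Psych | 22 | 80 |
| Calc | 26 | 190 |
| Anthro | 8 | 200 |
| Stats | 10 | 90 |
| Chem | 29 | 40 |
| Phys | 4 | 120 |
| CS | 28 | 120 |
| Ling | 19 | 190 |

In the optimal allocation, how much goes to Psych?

20

Highest expected points per hour first: Chem 29 > CS 28 > Calc 26 > Psych 22 > Ling 19 > Stats 10 > Anthro 8 > Phys 4.
Chem takes 40 to reach its cap of 40 — 330 left.
CS takes 120 to reach its cap of 120 — 210 left.
Calc: +190 to 190 (cap) — 20 left.
Only 20 left; Psych takes them to reach 20.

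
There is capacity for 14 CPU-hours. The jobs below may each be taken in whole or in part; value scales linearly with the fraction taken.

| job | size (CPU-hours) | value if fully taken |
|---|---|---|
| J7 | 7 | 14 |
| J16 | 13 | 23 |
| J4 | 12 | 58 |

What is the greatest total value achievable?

Rank by value-to-size ratio: J4 58/12≈4.83, J7 14/7≈2, J16 23/13≈1.77.
Take all of J4 (12 CPU-hours, value 58) → 2 CPU-hours left.
Fill the last 2 CPU-hours with part of J7: 2/7 of it earns 4.
Total value = 62.

62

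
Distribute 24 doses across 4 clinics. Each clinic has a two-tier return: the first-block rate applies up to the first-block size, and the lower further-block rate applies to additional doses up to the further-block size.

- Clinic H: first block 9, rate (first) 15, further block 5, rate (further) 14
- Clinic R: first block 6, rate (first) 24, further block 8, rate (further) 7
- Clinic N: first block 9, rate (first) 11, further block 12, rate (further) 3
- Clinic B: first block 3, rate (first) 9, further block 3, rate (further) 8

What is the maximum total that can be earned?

Treat each block as its own option and order by rate: Clinic R/tier1 24 > Clinic H/tier1 15 > Clinic H/tier2 14 > Clinic N/tier1 11 > Clinic B/tier1 9 > Clinic B/tier2 8 > Clinic R/tier2 7 > Clinic N/tier2 3.
Fill Clinic R tier1 block (6 at 24) — 18 left.
Fill Clinic H tier1 block (9 at 15) — 9 left.
Clinic H/tier2 (14): +5 — 4 left.
4 remain; put them into Clinic N tier1 at 11.
Total = 24×6 + 15×9 + 14×5 + 11×4 = 393.

393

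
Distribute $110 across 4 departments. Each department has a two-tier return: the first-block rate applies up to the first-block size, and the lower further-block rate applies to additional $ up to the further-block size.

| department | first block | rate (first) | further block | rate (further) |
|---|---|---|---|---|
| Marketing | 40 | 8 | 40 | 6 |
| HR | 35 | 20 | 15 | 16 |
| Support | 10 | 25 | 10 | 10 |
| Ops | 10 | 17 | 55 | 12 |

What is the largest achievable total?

1840

Treat each block as its own option and order by rate: Support/tier1 25 > HR/tier1 20 > Ops/tier1 17 > HR/tier2 16 > Ops/tier2 12 > Support/tier2 10 > Marketing/tier1 8 > Marketing/tier2 6.
Support/tier1 (25): +10 ; 100 left.
HR/tier1 (20): +35 ; 65 left.
Ops tier1 at 17: fill all 10 ; 55 left.
Fill HR tier2 block (15 at 16) ; 40 left.
40 remain; put them into Ops tier2 at 12.
Total = 25×10 + 20×35 + 17×10 + 16×15 + 12×40 = 1840.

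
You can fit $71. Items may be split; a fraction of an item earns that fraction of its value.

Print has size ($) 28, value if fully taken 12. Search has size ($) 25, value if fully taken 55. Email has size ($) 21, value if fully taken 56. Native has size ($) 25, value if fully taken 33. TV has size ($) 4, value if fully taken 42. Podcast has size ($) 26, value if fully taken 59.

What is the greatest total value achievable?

201

Sort by value density: TV 42/4≈10.5, Email 56/21≈2.67, Podcast 59/26≈2.27, Search 55/25≈2.2, Native 33/25≈1.32, Print 12/28≈0.429.
All 4 $ of TV fit (value 42) → 67 remain.
All 21 $ of Email fit (value 56) → 46 remain.
Take all of Podcast (26 $, value 59) → 20 $ left.
Fill the last 20 $ with part of Search: 20/25 of it earns 44.
Total value = 201.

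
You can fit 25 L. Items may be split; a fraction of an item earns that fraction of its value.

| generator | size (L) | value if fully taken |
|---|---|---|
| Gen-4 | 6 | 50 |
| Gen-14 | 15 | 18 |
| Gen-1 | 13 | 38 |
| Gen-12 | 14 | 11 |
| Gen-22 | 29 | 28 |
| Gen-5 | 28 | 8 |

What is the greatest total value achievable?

Best value per unit of size first: Gen-4 50/6≈8.33, Gen-1 38/13≈2.92, Gen-14 18/15≈1.2, Gen-22 28/29≈0.966, Gen-12 11/14≈0.786, Gen-5 8/28≈0.286.
Gen-4: take in full, 6 L for value 50 — 19 left.
All 13 L of Gen-1 fit (value 38) — 6 remain.
6 L left: a 6/15 share of Gen-14 gives 18×6/15 = 7.2.
Total value = 95.2.

95.2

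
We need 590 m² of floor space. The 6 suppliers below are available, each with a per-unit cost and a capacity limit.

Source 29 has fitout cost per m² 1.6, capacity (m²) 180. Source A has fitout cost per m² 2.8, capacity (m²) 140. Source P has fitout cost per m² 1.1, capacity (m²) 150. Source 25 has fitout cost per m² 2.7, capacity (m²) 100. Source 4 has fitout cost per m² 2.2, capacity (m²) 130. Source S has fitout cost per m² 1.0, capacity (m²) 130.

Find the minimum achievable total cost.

Fill from the cheapest supplier first.
Take 130 from Source S at 1.0 — need 460 more.
Source P at 1.1: take all 150 m² — 310 still needed.
Source 29 at 1.6: take all 180 m² — 130 still needed.
Source 4 (2.2): use full 130 — 0 m² to go.
Source 25, Source A: unused.
Cost = 130×1.0 + 150×1.1 + 180×1.6 + 130×2.2 = 869.

869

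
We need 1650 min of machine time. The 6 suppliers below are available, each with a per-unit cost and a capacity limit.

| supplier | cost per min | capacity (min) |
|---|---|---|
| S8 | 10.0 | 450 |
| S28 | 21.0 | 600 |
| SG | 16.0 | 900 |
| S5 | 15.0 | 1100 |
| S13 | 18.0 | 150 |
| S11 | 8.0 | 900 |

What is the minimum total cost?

16200

Use suppliers in increasing cost order.
S11 (8.0): use full 900 — 750 min to go.
Take 450 from S8 at 10.0 — need 300 more.
S5 (15.0): take the remaining 300 — done.
SG, S13, S28: unused.
Cost = 900×8.0 + 450×10.0 + 300×15.0 = 16200.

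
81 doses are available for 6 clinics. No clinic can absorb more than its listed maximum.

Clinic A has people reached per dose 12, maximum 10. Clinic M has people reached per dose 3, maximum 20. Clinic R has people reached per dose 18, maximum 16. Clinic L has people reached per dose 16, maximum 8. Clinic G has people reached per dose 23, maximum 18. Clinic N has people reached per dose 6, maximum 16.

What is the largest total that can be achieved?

Rank by people reached per dose: Clinic G 23 > Clinic R 18 > Clinic L 16 > Clinic A 12 > Clinic N 6 > Clinic M 3.
Give Clinic G 18 to hit its cap of 18 → 63 left.
Give Clinic R 16 to hit its cap of 16 → 47 left.
Give Clinic L 8 to hit its cap of 8 → 39 left.
Clinic A takes 10 to reach its cap of 10 → 29 left.
Clinic N: +16 to 16 (cap) → 13 left.
Clinic M has room for 20 but only 13 remain, so it gets 13.
Total = 12×10 + 3×13 + 18×16 + 16×8 + 23×18 + 6×16 = 1085.

1085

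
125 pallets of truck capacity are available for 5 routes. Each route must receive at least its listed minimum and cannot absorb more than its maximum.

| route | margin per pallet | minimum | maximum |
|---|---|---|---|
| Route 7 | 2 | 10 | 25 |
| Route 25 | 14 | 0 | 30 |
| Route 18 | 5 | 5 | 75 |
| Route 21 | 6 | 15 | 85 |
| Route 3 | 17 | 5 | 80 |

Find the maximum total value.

Meeting every minimum uses 10+0+5+15+5 = 35 pallets, leaving 90.
Highest margin per pallet first: Route 3 17 > Route 25 14 > Route 21 6 > Route 18 5 > Route 7 2.
Route 3: +75 to 80 (cap) ; 15 left.
Route 25 has room for 30 more but only 15 remain, so it gets 15.
Total = 2×10 + 14×15 + 5×5 + 6×15 + 17×80 = 1705.

1705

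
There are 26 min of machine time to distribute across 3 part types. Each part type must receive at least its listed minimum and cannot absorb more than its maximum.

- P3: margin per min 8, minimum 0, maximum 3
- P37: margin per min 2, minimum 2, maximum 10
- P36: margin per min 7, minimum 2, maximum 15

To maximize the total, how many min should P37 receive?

8

Meeting every minimum uses 0+2+2 = 4 min, leaving 22.
Highest margin per min first: P3 8 > P36 7 > P37 2.
P3 takes 3 more to reach its cap of 3 → 19 left.
P36 takes 13 more to reach its cap of 15 → 6 left.
Only 6 left; P37 takes them to reach 8.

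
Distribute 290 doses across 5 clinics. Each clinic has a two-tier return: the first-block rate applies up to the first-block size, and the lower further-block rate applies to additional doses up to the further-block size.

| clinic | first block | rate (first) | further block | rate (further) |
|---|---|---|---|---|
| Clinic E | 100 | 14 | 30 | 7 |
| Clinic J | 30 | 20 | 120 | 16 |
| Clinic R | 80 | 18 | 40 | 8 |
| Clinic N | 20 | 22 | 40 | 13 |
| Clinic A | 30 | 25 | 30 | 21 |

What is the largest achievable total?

5460

Order all 10 blocks by rate: Clinic A/T1 25 > Clinic N/T1 22 > Clinic A/T2 21 > Clinic J/T1 20 > Clinic R/T1 18 > Clinic J/T2 16 > Clinic E/T1 14 > Clinic N/T2 13 > Clinic R/T2 8 > Clinic E/T2 7.
Clinic A/T1 (25): +30 ; 260 left.
Fill Clinic N T1 block (20 at 22) ; 240 left.
Clinic A T2 at 21: fill all 30 ; 210 left.
Clinic J/T1 (20): +30 ; 180 left.
Fill Clinic R T1 block (80 at 18) ; 100 left.
Clinic J T2 at 16: only 100 left, fill 100.
Total = 25×30 + 22×20 + 21×30 + 20×30 + 18×80 + 16×100 = 5460.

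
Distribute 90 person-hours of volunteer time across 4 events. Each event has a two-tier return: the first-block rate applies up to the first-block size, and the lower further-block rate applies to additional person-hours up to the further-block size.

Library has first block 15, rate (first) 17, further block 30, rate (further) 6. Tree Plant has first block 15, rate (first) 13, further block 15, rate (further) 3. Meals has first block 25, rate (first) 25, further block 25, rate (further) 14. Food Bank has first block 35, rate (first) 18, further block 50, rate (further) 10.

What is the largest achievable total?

Rank every tier by rate: Meals/tier1 25 > Food Bank/tier1 18 > Library/tier1 17 > Meals/tier2 14 > Tree Plant/tier1 13 > Food Bank/tier2 10 > Library/tier2 6 > Tree Plant/tier2 3.
Meals tier1 at 25: fill all 25 ; 65 left.
Food Bank tier1 at 18: fill all 35 ; 30 left.
Fill Library tier1 block (15 at 17) ; 15 left.
15 remain; put them into Meals tier2 at 14.
Total = 25×25 + 18×35 + 17×15 + 14×15 = 1720.

1720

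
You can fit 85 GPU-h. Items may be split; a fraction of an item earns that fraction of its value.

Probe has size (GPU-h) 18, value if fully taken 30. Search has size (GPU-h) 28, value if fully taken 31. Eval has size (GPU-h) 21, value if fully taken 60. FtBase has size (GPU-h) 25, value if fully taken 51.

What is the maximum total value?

164.25

Best value per unit of size first: Eval 60/21≈2.86, FtBase 51/25≈2.04, Probe 30/18≈1.67, Search 31/28≈1.11.
Take all of Eval (21 GPU-h, value 60) — 64 GPU-h left.
Take all of FtBase (25 GPU-h, value 51) — 39 GPU-h left.
All 18 GPU-h of Probe fit (value 30) — 21 remain.
Fill the last 21 GPU-h with part of Search: 21/28 of it earns 23.25.
Total value = 164.25.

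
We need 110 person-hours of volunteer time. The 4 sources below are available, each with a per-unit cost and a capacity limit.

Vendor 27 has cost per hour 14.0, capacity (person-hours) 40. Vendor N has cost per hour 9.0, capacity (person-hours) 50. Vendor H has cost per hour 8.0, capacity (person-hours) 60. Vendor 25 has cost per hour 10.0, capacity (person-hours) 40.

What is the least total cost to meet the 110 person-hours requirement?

Fill from the cheapest source first.
Vendor H at 8.0: take all 60 person-hours — 50 still needed.
Take 50 from Vendor N at 9.0 — need 0 more.
Vendor 25, Vendor 27: unused.
Cost = 60×8.0 + 50×9.0 = 930.

930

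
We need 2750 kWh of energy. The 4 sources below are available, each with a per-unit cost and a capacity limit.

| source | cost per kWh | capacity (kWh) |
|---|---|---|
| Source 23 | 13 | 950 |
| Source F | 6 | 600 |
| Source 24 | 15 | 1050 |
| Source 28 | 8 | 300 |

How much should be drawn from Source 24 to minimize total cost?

Use sources in increasing cost order.
Source F at 6: take all 600 kWh — 2150 still needed.
Source 28 (8): use full 300 — 1850 kWh to go.
Source 23 (13): use full 950 — 900 kWh to go.
Take 900 from Source 24 at 15 to finish.

900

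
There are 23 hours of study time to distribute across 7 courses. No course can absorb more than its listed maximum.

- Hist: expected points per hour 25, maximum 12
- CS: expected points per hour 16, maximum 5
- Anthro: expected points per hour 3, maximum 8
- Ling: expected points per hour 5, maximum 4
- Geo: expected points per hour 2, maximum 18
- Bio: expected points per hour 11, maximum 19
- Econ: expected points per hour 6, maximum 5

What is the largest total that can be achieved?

446

Rank by expected points per hour: Hist 25 > CS 16 > Bio 11 > Econ 6 > Ling 5 > Anthro 3 > Geo 2.
Give Hist 12 to hit its cap of 12 → 11 left.
CS takes 5 to reach its cap of 5 → 6 left.
Only 6 left; Bio takes them to reach 6.
Total = 25×12 + 16×5 + 11×6 = 446.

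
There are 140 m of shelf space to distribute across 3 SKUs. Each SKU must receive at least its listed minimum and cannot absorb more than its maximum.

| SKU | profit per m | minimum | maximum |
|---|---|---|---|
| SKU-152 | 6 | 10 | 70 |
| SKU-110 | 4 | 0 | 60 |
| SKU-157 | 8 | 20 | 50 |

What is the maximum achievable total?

900

Meeting every minimum uses 10+0+20 = 30 m, leaving 110.
Highest profit per m first: SKU-157 8 > SKU-152 6 > SKU-110 4.
SKU-157: +30 to 50 (cap) — 80 left.
Give SKU-152 60 more to hit its cap of 70 — 20 left.
SKU-110: +20 (room for 60) → 20. Pool exhausted.
Total = 6×70 + 4×20 + 8×50 = 900.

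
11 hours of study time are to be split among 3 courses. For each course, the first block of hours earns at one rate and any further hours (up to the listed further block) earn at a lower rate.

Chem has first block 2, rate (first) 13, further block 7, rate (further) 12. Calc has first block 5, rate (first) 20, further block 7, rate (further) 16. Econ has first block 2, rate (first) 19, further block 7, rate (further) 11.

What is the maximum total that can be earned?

202

Treat each block as its own option and order by rate: Calc/tier1 20 > Econ/tier1 19 > Calc/tier2 16 > Chem/tier1 13 > Chem/tier2 12 > Econ/tier2 11.
Fill Calc tier1 block (5 at 20) → 6 left.
Econ/tier1 (19): +2 → 4 left.
4 remain; put them into Calc tier2 at 16.
Total = 20×5 + 19×2 + 16×4 = 202.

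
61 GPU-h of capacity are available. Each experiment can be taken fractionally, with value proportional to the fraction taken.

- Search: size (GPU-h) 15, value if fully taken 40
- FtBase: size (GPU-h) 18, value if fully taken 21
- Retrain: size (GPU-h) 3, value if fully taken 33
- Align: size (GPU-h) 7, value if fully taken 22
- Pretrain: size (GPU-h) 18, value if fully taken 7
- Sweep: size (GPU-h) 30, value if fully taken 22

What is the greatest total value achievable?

129.2

Sort by value density: Retrain 33/3≈11, Align 22/7≈3.14, Search 40/15≈2.67, FtBase 21/18≈1.17, Sweep 22/30≈0.733, Pretrain 7/18≈0.389.
Retrain: take in full, 3 GPU-h for value 33 → 58 left.
Align: take in full, 7 GPU-h for value 22 → 51 left.
Search: take in full, 15 GPU-h for value 40 → 36 left.
All 18 GPU-h of FtBase fit (value 21) → 18 remain.
18 GPU-h left: a 18/30 share of Sweep gives 22×18/30 = 13.2.
Total value = 129.2.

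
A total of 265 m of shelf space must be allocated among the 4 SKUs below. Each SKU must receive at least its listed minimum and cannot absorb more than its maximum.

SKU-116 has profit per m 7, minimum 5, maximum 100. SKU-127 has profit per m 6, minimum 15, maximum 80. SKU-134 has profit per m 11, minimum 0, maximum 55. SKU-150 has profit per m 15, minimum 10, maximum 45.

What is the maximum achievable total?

2370

Meeting every minimum uses 5+15+0+10 = 30 m, leaving 235.
Order the SKUs by profit per m: SKU-150 15 > SKU-134 11 > SKU-116 7 > SKU-127 6.
SKU-150 takes 35 more to reach its cap of 45 — 200 left.
Give SKU-134 55 more to hit its cap of 55 — 145 left.
Give SKU-116 95 more to hit its cap of 100 — 50 left.
Only 50 left; SKU-127 takes them to reach 65.
Total = 7×100 + 6×65 + 11×55 + 15×45 = 2370.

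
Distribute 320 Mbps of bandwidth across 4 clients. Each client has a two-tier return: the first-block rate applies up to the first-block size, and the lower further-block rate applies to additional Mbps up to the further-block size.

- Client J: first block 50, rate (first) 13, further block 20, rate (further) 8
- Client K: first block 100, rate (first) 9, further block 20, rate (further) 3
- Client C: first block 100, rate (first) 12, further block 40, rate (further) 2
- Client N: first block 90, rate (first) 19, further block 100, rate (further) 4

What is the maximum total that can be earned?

Treat each block as its own option and order by rate: Client N/T1 19 > Client J/T1 13 > Client C/T1 12 > Client K/T1 9 > Client J/T2 8 > Client N/T2 4 > Client K/T2 3 > Client C/T2 2.
Client N T1 at 19: fill all 90 → 230 left.
Fill Client J T1 block (50 at 13) → 180 left.
Fill Client C T1 block (100 at 12) → 80 left.
Client K/T1: +80 of 100 at 9; pool empty.
Total = 19×90 + 13×50 + 12×100 + 9×80 = 4280.

4280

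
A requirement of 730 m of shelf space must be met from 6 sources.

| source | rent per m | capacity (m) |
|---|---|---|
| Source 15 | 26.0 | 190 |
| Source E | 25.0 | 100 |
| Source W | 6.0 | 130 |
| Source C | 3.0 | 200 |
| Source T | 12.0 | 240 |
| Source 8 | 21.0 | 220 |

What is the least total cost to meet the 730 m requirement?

7620

Fill from the cheapest source first.
Source C at 3.0: take all 200 m ; 530 still needed.
Source W (6.0): use full 130 ; 400 m to go.
Source T (12.0): use full 240 ; 160 m to go.
Source 8 at 21.0: take 160 of its 220 ; requirement met.
Source E, Source 15: unused.
Cost = 200×3.0 + 130×6.0 + 240×12.0 + 160×21.0 = 7620.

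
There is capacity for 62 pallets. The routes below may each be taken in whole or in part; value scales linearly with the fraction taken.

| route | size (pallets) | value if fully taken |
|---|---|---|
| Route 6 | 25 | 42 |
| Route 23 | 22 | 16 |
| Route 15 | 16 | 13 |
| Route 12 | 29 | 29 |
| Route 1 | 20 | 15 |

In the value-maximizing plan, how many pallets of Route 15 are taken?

8

Sort by value density: Route 6 42/25≈1.68, Route 12 29/29≈1, Route 15 13/16≈0.812, Route 1 15/20≈0.75, Route 23 16/22≈0.727.
Take all of Route 6 (25 pallets, value 42) ; 37 pallets left.
All 29 pallets of Route 12 fit (value 29) ; 8 remain.
Only 8 pallets remain; take 8/16 of Route 15 for value 13×8/16 = 6.5.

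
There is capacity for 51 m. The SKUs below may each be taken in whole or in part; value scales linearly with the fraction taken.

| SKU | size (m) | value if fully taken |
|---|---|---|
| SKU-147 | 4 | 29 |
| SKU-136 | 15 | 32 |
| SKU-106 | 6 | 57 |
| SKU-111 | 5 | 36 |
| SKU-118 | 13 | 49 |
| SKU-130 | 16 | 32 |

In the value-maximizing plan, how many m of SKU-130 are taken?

Rank by value-to-size ratio: SKU-106 57/6≈9.5, SKU-147 29/4≈7.25, SKU-111 36/5≈7.2, SKU-118 49/13≈3.77, SKU-136 32/15≈2.13, SKU-130 32/16≈2.
SKU-106: take in full, 6 m for value 57 — 45 left.
All 4 m of SKU-147 fit (value 29) — 41 remain.
SKU-111: take in full, 5 m for value 36 — 36 left.
SKU-118: take in full, 13 m for value 49 — 23 left.
All 15 m of SKU-136 fit (value 32) — 8 remain.
8 m left: a 8/16 share of SKU-130 gives 32×8/16 = 16.

8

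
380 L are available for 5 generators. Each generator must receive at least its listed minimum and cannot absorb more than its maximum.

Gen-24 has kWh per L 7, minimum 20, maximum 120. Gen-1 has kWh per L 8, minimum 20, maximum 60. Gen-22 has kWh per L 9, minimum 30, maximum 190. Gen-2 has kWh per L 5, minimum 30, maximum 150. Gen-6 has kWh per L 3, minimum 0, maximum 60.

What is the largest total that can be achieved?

3040

Meeting every minimum uses 20+20+30+30+0 = 100 L, leaving 280.
Order the generators by kWh per L: Gen-22 9 > Gen-1 8 > Gen-24 7 > Gen-2 5 > Gen-6 3.
Gen-22 takes 160 more to reach its cap of 190 → 120 left.
Gen-1 takes 40 more to reach its cap of 60 → 80 left.
Only 80 left; Gen-24 takes them to reach 100.
Total = 7×100 + 8×60 + 9×190 + 5×30 = 3040.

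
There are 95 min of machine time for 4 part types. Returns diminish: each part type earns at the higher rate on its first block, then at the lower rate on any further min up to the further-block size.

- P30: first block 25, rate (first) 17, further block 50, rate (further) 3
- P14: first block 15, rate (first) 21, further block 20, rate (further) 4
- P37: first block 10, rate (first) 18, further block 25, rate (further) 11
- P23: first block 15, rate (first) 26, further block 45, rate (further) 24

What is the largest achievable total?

2135

Treat each block as its own option and order by rate: P23/first 26 > P23/second 24 > P14/first 21 > P37/first 18 > P30/first 17 > P37/second 11 > P14/second 4 > P30/second 3.
P23 first at 26: fill all 15 → 80 left.
P23/second (24): +45 → 35 left.
P14/first (21): +15 → 20 left.
P37 first at 18: fill all 10 → 10 left.
10 remain; put them into P30 first at 17.
Total = 26×15 + 24×45 + 21×15 + 18×10 + 17×10 = 2135.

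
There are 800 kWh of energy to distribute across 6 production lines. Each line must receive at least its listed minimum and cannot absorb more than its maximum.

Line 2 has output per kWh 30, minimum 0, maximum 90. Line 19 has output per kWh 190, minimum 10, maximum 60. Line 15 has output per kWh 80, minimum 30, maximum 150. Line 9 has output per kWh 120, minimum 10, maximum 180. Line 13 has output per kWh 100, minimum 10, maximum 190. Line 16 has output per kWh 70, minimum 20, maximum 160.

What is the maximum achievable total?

77000

Meeting every minimum uses 0+10+30+10+10+20 = 80 kWh, leaving 720.
Highest output per kWh first: Line 19 190 > Line 9 120 > Line 13 100 > Line 15 80 > Line 16 70 > Line 2 30.
Line 19: +50 to 60 (cap) ; 670 left.
Line 9 takes 170 more to reach its cap of 180 ; 500 left.
Give Line 13 180 more to hit its cap of 190 ; 320 left.
Line 15 takes 120 more to reach its cap of 150 ; 200 left.
Line 16 takes 140 more to reach its cap of 160 ; 60 left.
Line 2 has room for 90 more but only 60 remain, so it gets 60.
Total = 30×60 + 190×60 + 80×150 + 120×180 + 100×190 + 70×160 = 77000.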